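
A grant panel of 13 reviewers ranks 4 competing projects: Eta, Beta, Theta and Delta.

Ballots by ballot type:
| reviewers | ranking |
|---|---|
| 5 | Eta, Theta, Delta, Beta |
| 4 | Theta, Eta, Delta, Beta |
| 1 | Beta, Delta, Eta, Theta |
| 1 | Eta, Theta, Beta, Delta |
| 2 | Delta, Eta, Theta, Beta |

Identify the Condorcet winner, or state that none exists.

Pairwise majorities:
Eta–Beta: Eta 12–1.
Eta vs Theta: Eta wins 9–4.
Eta–Delta: Eta 10–3.
Beta–Theta: Theta 12–1.
Beta–Delta: Delta 11–2.
Theta vs Delta: Theta wins 10–3.
Eta defeats every rival head-to-head and is the Condorcet winner.

Eta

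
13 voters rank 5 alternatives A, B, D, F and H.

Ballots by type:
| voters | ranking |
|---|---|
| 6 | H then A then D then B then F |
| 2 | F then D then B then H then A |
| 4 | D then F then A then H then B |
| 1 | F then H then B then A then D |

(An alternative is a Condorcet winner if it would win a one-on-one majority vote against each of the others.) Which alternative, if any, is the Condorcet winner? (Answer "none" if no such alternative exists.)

Pairwise majorities:
A–B: A 10–3.
A vs D: A, 7–6.
A–F: F 7–6.
A–H: H 9–4.
B–D: D 12–1.
B–F: F 7–6.
B–H: H 11–2.
D vs F: D, 10–3.
D vs H: H wins 7–6.
F–H: F 7–6.
Every alternative loses at least once (A loses to F; B loses to A; D loses to A; F loses to D; H loses to F). The majority relation contains the cycle A → D → F → A, so there is no Condorcet winner.

none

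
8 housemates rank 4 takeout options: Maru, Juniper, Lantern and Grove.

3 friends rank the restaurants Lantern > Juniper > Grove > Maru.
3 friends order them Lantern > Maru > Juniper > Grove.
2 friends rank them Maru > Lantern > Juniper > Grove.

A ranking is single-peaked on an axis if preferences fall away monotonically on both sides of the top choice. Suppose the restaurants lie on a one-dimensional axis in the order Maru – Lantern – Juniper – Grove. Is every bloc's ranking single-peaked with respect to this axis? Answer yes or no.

yes

Axis positions: Maru=1, Lantern=2, Juniper=3, Grove=4.
Bloc 1 (peak Lantern at position 2): ranking walks positions 2-3-4-1, expanding outward from the peak — single-peaked.
Bloc 2 (peak Lantern at position 2): ranking walks positions 2-1-3-4, expanding outward from the peak — single-peaked.
Bloc 3 (peak Maru at position 1): ranking walks positions 1-2-3-4, expanding outward from the peak — single-peaked.
Every ranking is single-peaked on this axis.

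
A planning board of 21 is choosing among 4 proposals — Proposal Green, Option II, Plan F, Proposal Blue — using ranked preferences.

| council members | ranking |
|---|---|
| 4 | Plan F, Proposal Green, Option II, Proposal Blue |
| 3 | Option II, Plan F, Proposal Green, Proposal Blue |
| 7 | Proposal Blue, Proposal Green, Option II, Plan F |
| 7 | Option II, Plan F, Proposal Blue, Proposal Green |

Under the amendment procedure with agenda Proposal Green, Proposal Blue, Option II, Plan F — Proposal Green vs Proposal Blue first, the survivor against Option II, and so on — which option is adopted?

Option II

Round 1: Proposal Green vs Proposal Blue — 7–14, Proposal Blue advances.
Round 2: Proposal Blue vs Option II — 7–14, Option II advances.
Round 3: Option II vs Plan F — 17–4, Option II advances.
The agenda winner is Option II.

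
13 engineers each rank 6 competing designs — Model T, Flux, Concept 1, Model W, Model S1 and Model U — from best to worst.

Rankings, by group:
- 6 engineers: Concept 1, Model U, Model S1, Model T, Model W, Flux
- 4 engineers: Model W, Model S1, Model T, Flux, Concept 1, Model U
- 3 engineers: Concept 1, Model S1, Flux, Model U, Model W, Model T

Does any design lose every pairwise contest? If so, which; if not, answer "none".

Head-to-head results (13 engineers):
Model T vs Flux: Model T preferred on 6+4 = 10 ballots; Model T wins 10–3.
Model T vs Concept 1: Model T is ranked higher on 4 ballots, Concept 1 on 9. Concept 1 wins 9–4.
Model T vs Model W: Model T is ranked higher on 6 ballots, Model W on 7. Model W wins 7–6.
Model T vs Model S1: Model S1, 13–0.
Model T vs Model U: Model T preferred on 4 ballots; Model U wins 9–4.
Flux vs Concept 1: Concept 1, 9–4.
Flux vs Model W: Model W, 10–3.
Flux vs Model S1: Model S1, 13–0.
Flux vs Model U: Flux wins 7–6.
Concept 1 vs Model W: Concept 1 wins 9–4.
Concept 1 vs Model S1: Concept 1 wins 9–4.
Concept 1 vs Model U: 13 to 0, Concept 1.
Model W vs Model S1: Model W is ranked higher on 4 ballots, Model S1 on 9. Model S1 wins 9–4.
Model W vs Model U: Model W preferred on 4 ballots; Model U wins 9–4.
Model S1–Model U: Model S1 7–6.
No design is winless: Model T beats Flux; Flux beats Model U; Concept 1 beats Model T; Model W beats Model T; Model S1 beats Model T; Model U beats Model T. There is no Condorcet loser.

none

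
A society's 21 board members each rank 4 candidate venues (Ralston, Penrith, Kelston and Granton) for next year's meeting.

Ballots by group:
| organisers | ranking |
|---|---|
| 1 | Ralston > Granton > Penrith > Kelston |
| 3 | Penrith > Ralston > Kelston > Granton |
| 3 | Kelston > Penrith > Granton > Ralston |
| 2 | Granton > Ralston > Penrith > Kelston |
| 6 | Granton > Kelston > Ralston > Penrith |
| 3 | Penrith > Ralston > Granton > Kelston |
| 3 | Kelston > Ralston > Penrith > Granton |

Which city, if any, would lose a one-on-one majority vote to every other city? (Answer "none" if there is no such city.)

none

Head-to-head results (21 organisers):
Ralston vs Penrith: Ralston wins 12–9.
Ralston vs Kelston: Kelston, 12–9.
Ralston vs Granton: 1+3+3+3 = 10 for Ralston, 11 for Granton — Granton by 11–10.
Penrith vs Kelston: 1+3+2+3 = 9 for Penrith, 12 for Kelston — Kelston by 12–9.
Penrith vs Granton: 3+3+3+3 = 12 for Penrith, 9 for Granton — Penrith by 12–9.
Kelston vs Granton: Granton, 12–9.
No city is winless: Ralston beats Penrith; Penrith beats Granton; Kelston beats Ralston; Granton beats Ralston. There is no Condorcet loser.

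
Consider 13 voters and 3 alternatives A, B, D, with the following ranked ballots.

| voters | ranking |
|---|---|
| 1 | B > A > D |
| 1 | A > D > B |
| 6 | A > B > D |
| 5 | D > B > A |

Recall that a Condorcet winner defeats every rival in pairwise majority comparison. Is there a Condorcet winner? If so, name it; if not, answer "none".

Head-to-head results (13 voters):
A vs B: 7 to 6, A.
A vs D: A is ranked higher on 1+1+6 = 8 ballots, D on 5. A wins 8–5.
B vs D: 1+6 = 7 for B, 6 for D — B by 7–6.
A defeats every rival head-to-head and is the Condorcet winner.

A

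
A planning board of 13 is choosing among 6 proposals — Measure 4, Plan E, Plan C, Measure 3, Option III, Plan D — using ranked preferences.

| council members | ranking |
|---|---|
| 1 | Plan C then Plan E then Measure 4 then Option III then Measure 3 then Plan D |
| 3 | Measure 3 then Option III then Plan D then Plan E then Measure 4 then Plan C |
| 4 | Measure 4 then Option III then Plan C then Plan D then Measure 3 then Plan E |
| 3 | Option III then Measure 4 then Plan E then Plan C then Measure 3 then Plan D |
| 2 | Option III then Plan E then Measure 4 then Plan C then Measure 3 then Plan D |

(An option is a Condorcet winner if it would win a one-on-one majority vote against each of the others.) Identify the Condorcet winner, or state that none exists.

Check each pair by majority over 13 ballots:
Measure 4 vs Plan E: Measure 4 preferred on 4+3 = 7 ballots; Measure 4 wins 7–6.
Measure 4 vs Plan C: Measure 4 is ranked higher on 3+4+3+2 = 12 ballots, Plan C on 1. Measure 4 wins 12–1.
Measure 4 vs Measure 3: Measure 4 is ranked higher on 1+4+3+2 = 10 ballots, Measure 3 on 3. Measure 4 wins 10–3.
Measure 4 vs Option III: 5 to 8, Option III.
Measure 4 vs Plan D: 1+4+3+2 = 10 for Measure 4, 3 for Plan D — Measure 4 by 10–3.
Plan E vs Plan C: 3+3+2 = 8 for Plan E, 5 for Plan C — Plan E by 8–5.
Plan E vs Measure 3: 1+3+2 = 6 for Plan E, 7 for Measure 3 — Measure 3 by 7–6.
Plan E vs Option III: Plan E is ranked higher on 1 ballot, Option III on 12. Option III wins 12–1.
Plan E vs Plan D: Plan E preferred on 1+3+2 = 6 ballots; Plan D wins 7–6.
Plan C vs Measure 3: Plan C is ranked higher on 1+4+3+2 = 10 ballots, Measure 3 on 3. Plan C wins 10–3.
Plan C vs Option III: 1 to 12, Option III.
Plan C vs Plan D: 10 to 3, Plan C.
Measure 3 vs Option III: 3 for Measure 3, 10 for Option III — Option III by 10–3.
Measure 3 vs Plan D: Measure 3 preferred on 1+3+3+2 = 9 ballots; Measure 3 wins 9–4.
Option III vs Plan D: Option III preferred on 1+3+4+3+2 = 13 ballots; Option III wins 13–0.
Option III beats each of Measure 4, Plan E, Plan C, Measure 3, Plan D — Option III is the Condorcet winner.

Option III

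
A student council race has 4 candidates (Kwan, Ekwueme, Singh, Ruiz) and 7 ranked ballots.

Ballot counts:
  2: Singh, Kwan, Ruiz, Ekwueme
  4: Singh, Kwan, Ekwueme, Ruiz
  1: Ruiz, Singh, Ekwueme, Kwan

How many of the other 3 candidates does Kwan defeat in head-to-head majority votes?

2

Kwan against each rival (7 voters):
Kwan vs Ekwueme: 2+4 = 6 for Kwan, 1 for Ekwueme — Kwan by 6–1.
Kwan vs Singh: 0 to 7, Singh.
Kwan vs Ruiz: Kwan wins 6–1.
Kwan beats Ekwueme, Ruiz; loses to Singh — 2 pairwise wins.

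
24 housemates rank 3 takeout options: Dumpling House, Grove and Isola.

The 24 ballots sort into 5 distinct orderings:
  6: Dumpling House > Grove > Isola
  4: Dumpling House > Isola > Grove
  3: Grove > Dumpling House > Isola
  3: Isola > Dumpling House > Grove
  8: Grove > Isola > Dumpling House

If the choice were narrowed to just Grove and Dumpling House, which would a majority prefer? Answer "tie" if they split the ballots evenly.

Dumpling House

Ballots ranking Grove above Dumpling House: 3 + 8 = 11.
Ballots ranking Dumpling House above Grove: 24 − 11 = 13.
Dumpling House wins the head-to-head 13–11.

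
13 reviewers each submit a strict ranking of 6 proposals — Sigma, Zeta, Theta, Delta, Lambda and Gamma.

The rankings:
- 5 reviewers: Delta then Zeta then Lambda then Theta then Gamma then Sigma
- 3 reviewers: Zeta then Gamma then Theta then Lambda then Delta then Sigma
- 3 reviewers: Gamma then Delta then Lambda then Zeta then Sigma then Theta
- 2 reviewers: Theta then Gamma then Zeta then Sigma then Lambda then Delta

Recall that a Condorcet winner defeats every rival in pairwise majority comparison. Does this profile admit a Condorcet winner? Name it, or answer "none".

none

Head-to-head results (13 reviewers):
Sigma vs Zeta: Sigma preferred on 0 ballots; Zeta wins 13–0.
Sigma vs Theta: 3 to 10, Theta.
Sigma vs Delta: Sigma is ranked higher on 2 ballots, Delta on 11. Delta wins 11–2.
Sigma vs Lambda: Sigma preferred on 2 ballots; Lambda wins 11–2.
Sigma vs Gamma: Sigma is ranked higher on 0 ballots, Gamma on 13. Gamma wins 13–0.
Zeta vs Theta: Zeta preferred on 5+3+3 = 11 ballots; Zeta wins 11–2.
Zeta vs Delta: Zeta preferred on 3+2 = 5 ballots; Delta wins 8–5.
Zeta vs Lambda: 10 to 3, Zeta.
Zeta vs Gamma: Zeta is ranked higher on 5+3 = 8 ballots, Gamma on 5. Zeta wins 8–5.
Theta vs Delta: Theta is ranked higher on 3+2 = 5 ballots, Delta on 8. Delta wins 8–5.
Theta vs Lambda: Theta preferred on 3+2 = 5 ballots; Lambda wins 8–5.
Theta vs Gamma: Theta is ranked higher on 5+2 = 7 ballots, Gamma on 6. Theta wins 7–6.
Delta vs Lambda: 5+3 = 8 for Delta, 5 for Lambda — Delta by 8–5.
Delta vs Gamma: 5 for Delta, 8 for Gamma — Gamma by 8–5.
Lambda vs Gamma: Lambda is ranked higher on 5 ballots, Gamma on 8. Gamma wins 8–5.
Each project drops at least one matchup (Sigma loses to Zeta; Zeta loses to Delta; Theta loses to Zeta; Delta loses to Gamma; Lambda loses to Zeta; Gamma loses to Zeta); the cycle Zeta beats Gamma beats Delta beats Zeta rules out a Condorcet winner.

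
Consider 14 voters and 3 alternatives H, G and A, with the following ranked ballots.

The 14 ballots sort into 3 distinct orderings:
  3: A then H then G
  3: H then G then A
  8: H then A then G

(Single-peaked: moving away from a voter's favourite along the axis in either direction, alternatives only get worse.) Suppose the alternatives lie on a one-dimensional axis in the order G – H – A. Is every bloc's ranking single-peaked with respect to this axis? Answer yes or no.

yes

Axis positions: G=1, H=2, A=3.
Bloc 1 (peak A at position 3): ranking walks positions 3-2-1, expanding outward from the peak — single-peaked.
Bloc 2 (peak H at position 2): ranking walks positions 2-1-3, expanding outward from the peak — single-peaked.
Bloc 3 (peak H at position 2): ranking walks positions 2-3-1, expanding outward from the peak — single-peaked.
Every ranking is single-peaked on this axis.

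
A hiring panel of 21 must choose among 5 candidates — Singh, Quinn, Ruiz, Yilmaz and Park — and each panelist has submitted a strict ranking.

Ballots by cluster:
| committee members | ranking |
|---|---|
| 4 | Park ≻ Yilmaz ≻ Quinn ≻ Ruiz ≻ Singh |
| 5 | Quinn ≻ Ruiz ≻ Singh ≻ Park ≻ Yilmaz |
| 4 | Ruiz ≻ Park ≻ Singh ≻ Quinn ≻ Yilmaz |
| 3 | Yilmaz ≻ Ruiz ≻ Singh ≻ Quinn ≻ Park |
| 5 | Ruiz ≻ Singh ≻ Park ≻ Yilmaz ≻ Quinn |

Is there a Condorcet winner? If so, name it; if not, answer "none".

Check each pair by majority over 21 ballots:
Singh vs Quinn: 4+3+5 = 12 for Singh, 9 for Quinn — Singh by 12–9.
Singh vs Ruiz: Ruiz wins 21–0.
Singh–Yilmaz: Singh 14–7.
Singh vs Park: Singh preferred on 5+3+5 = 13 ballots; Singh wins 13–8.
Quinn–Ruiz: Ruiz 12–9.
Quinn vs Yilmaz: 9 to 12, Yilmaz.
Quinn vs Park: Quinn is ranked higher on 5+3 = 8 ballots, Park on 13. Park wins 13–8.
Ruiz vs Yilmaz: 5+4+5 = 14 for Ruiz, 7 for Yilmaz — Ruiz by 14–7.
Ruiz vs Park: Ruiz preferred on 5+4+3+5 = 17 ballots; Ruiz wins 17–4.
Yilmaz vs Park: Yilmaz is ranked higher on 3 ballots, Park on 18. Park wins 18–3.
Ruiz beats each of Singh, Quinn, Yilmaz, Park — Ruiz is the Condorcet winner.

Ruiz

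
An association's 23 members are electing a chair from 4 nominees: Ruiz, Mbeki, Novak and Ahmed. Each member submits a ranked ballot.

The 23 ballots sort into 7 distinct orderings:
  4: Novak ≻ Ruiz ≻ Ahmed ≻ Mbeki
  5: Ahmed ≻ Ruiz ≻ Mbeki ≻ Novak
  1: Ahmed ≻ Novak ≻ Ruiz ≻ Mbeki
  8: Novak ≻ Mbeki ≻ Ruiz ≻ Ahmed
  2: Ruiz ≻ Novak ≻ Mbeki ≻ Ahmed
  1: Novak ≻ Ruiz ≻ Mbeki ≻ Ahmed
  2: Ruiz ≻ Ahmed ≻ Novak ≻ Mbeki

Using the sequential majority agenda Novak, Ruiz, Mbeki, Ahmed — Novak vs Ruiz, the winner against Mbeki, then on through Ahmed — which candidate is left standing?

Novak

Round 1: Novak vs Ruiz — 14–9, Novak advances.
Round 2: Novak vs Mbeki — 18–5, Novak advances.
Round 3: Novak vs Ahmed — 15–8, Novak advances.
Novak survives the agenda.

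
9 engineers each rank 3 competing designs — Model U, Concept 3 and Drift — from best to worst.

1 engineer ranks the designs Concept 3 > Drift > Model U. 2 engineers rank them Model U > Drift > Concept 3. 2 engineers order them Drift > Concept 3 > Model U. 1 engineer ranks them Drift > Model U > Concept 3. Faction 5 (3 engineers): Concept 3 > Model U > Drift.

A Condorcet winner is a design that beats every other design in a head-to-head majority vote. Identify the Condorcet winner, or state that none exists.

Head-to-head results (9 engineers):
Model U–Concept 3: Concept 3 6–3.
Model U vs Drift: Model U, 5–4.
Concept 3 vs Drift: Drift wins 5–4.
No design is unbeaten: Model U loses to Concept 3; Concept 3 loses to Drift; Drift loses to Model U. In particular Model U beats Drift beats Concept 3 beats Model U is a majority cycle — no Condorcet winner exists.

none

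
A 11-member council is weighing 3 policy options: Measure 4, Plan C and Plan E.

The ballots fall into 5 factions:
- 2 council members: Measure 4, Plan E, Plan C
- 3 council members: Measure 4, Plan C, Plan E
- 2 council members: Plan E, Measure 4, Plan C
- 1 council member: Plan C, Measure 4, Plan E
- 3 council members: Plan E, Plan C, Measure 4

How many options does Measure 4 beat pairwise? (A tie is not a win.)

Measure 4 against each rival (11 council members):
Measure 4 vs Plan C: 2+3+2 = 7 for Measure 4, 4 for Plan C — Measure 4 by 7–4.
Measure 4 vs Plan E: 2+3+1 = 6 for Measure 4, 5 for Plan E — Measure 4 by 6–5.
Measure 4 beats Plan C, Plan E — 2 pairwise wins.

2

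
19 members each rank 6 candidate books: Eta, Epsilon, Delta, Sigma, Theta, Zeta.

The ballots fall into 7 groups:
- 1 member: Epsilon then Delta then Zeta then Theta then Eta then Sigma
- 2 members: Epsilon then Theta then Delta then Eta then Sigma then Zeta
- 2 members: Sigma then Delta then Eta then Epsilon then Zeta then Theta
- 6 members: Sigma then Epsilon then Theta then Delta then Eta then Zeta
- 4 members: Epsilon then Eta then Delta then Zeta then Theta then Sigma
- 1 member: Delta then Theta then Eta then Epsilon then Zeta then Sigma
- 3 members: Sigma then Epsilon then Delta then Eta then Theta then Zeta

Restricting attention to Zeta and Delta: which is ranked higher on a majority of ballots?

No ballot ranks Zeta above Delta: 0.
Ballots ranking Delta above Zeta: 19 − 0 = 19.
Delta wins the head-to-head 19–0.

Delta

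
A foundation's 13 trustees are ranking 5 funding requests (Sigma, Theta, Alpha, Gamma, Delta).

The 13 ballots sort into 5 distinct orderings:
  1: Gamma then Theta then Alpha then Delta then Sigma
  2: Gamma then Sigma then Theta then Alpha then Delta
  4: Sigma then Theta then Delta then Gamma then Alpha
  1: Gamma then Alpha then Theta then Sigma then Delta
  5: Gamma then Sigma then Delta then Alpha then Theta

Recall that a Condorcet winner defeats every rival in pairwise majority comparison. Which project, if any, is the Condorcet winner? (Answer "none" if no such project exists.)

Gamma

Check each pair by majority over 13 ballots:
Sigma–Theta: Sigma 11–2.
Sigma vs Alpha: Sigma, 11–2.
Sigma vs Gamma: Gamma wins 9–4.
Sigma vs Delta: Sigma wins 12–1.
Theta–Alpha: Theta 7–6.
Theta vs Gamma: Gamma wins 9–4.
Theta vs Delta: Theta wins 8–5.
Alpha–Gamma: Gamma 13–0.
Alpha vs Delta: Delta wins 9–4.
Gamma vs Delta: Gamma, 9–4.
Gamma beats each of Sigma, Theta, Alpha, Delta — Gamma is the Condorcet winner.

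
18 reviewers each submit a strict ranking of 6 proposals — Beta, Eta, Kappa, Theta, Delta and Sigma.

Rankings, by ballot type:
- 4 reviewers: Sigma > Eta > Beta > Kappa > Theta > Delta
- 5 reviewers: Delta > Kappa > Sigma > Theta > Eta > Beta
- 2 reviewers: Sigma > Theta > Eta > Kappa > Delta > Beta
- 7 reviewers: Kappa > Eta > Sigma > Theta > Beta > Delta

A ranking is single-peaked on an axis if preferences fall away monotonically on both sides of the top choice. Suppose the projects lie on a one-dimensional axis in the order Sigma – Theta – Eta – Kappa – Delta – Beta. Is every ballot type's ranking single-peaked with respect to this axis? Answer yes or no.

no

Axis positions: Sigma=1, Theta=2, Eta=3, Kappa=4, Delta=5, Beta=6.
Ballot type 1: ranking walks positions 1-3-6-4-2-5; Eta is ranked above Theta even though Theta lies between Eta and the peak Sigma on the axis — preferences dip and rise again. Not single-peaked.
Ballot type 2: ranking walks positions 5-4-1-2-3-6; Sigma is ranked above Eta even though Eta lies between Sigma and the peak Delta on the axis — preferences dip and rise again. Not single-peaked.
Ballot type 3 (peak Sigma at position 1): ranking walks positions 1-2-3-4-5-6, expanding outward from the peak — single-peaked.
Ballot type 4: ranking walks positions 4-3-1-2-6-5; Sigma is ranked above Theta even though Theta lies between Sigma and the peak Kappa on the axis — preferences dip and rise again. Not single-peaked.
Ballot type 1 violates single-peakedness, so the profile is not single-peaked on this axis.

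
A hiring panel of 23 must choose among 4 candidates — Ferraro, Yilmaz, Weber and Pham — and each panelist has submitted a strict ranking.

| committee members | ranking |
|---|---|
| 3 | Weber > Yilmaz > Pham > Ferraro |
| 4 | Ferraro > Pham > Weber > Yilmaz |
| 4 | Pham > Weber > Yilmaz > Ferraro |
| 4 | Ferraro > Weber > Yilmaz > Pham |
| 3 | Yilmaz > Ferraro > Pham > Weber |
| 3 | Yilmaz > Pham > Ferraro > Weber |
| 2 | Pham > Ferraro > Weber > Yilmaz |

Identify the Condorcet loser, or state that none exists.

Pairwise majorities:
Ferraro vs Yilmaz: Yilmaz, 13–10.
Ferraro vs Weber: Ferraro is ranked higher on 4+4+3+3+2 = 16 ballots, Weber on 7. Ferraro wins 16–7.
Ferraro vs Pham: Ferraro preferred on 4+4+3 = 11 ballots; Pham wins 12–11.
Yilmaz vs Weber: Yilmaz is ranked higher on 3+3 = 6 ballots, Weber on 17. Weber wins 17–6.
Yilmaz vs Pham: Yilmaz preferred on 3+4+3+3 = 13 ballots; Yilmaz wins 13–10.
Weber vs Pham: Pham, 16–7.
Every candidate wins at least one matchup (Ferraro beats Weber; Yilmaz beats Ferraro; Weber beats Yilmaz; Pham beats Ferraro), so there is no Condorcet loser.

none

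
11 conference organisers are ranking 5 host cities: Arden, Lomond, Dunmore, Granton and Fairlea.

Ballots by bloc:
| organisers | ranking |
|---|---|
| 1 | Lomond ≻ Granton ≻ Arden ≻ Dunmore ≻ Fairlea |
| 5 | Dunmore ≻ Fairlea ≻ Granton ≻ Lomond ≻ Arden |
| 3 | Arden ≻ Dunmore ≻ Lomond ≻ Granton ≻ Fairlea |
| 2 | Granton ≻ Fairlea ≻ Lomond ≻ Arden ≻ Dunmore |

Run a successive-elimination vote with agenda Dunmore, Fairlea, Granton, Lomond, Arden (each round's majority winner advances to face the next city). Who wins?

Arden

Round 1: Dunmore vs Fairlea — 9–2, Dunmore advances.
Round 2: Dunmore vs Granton — 8–3, Dunmore advances.
Round 3: Dunmore vs Lomond — 8–3, Dunmore advances.
Round 4: Dunmore vs Arden — 5–6, Arden advances.
The agenda winner is Arden.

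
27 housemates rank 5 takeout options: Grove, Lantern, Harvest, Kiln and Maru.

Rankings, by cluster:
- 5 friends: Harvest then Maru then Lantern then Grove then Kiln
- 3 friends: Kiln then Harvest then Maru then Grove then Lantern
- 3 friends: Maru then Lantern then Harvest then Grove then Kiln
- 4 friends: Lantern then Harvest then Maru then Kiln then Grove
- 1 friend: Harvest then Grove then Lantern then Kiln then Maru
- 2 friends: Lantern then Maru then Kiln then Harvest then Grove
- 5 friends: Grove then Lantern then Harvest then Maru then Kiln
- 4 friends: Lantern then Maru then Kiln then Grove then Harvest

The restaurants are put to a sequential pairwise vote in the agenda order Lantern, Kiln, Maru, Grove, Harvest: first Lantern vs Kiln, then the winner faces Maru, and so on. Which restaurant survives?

Lantern

Round 1: Lantern vs Kiln — 24–3, Lantern advances.
Round 2: Lantern vs Maru — 16–11, Lantern advances.
Round 3: Lantern vs Grove — 18–9, Lantern advances.
Round 4: Lantern vs Harvest — 18–9, Lantern advances.
Lantern survives the agenda.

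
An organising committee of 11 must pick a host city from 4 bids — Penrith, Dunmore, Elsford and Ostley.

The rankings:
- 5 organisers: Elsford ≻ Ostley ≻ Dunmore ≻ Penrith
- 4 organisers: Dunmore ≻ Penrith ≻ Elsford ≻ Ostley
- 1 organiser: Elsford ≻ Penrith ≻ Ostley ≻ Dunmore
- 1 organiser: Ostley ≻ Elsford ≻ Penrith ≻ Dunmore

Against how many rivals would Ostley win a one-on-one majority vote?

Ostley against each rival (11 organisers):
Ostley vs Penrith: Ostley is ranked higher on 5+1 = 6 ballots, Penrith on 5. Ostley wins 6–5.
Ostley vs Dunmore: Ostley preferred on 5+1+1 = 7 ballots; Ostley wins 7–4.
Ostley–Elsford: Elsford 10–1.
Ostley beats Penrith, Dunmore; loses to Elsford — 2 pairwise wins.

2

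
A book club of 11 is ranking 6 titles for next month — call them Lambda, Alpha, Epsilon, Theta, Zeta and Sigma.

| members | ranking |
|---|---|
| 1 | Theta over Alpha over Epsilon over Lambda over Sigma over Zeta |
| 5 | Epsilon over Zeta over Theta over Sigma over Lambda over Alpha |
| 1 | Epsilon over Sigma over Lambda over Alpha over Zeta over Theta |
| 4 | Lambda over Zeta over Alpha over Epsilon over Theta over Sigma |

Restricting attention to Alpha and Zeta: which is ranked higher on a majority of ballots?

Zeta

Ballots ranking Alpha above Zeta: 1 + 1 = 2.
Ballots ranking Zeta above Alpha: 11 − 2 = 9.
Zeta wins the head-to-head 9–2.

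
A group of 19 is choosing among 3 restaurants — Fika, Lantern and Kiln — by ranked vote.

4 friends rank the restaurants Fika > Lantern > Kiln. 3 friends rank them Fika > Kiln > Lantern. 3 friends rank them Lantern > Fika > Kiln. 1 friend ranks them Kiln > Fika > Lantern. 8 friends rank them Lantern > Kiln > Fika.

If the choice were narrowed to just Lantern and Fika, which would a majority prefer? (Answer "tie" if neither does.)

Ballots ranking Lantern above Fika: 3 + 8 = 11.
Ballots ranking Fika above Lantern: 19 − 11 = 8.
Lantern wins the head-to-head 11–8.

Lantern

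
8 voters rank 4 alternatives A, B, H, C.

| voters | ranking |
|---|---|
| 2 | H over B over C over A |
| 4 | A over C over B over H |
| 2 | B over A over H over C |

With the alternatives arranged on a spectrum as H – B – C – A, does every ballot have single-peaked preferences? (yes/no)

no

Axis positions: H=1, B=2, C=3, A=4.
Cluster 1 (peak H at position 1): ranking walks positions 1-2-3-4, expanding outward from the peak — single-peaked.
Cluster 2 (peak A at position 4): ranking walks positions 4-3-2-1, expanding outward from the peak — single-peaked.
Cluster 3: ranking walks positions 2-4-1-3; A is ranked above C even though C lies between A and the peak B on the axis — preferences dip and rise again. Not single-peaked.
Cluster 3 violates single-peakedness, so the profile is not single-peaked on this axis.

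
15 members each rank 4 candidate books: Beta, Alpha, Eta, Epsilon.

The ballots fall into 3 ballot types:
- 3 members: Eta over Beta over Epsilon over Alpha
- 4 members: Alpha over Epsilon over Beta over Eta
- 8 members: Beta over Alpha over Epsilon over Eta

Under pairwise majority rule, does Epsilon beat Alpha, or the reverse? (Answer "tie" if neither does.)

Alpha

Ballots ranking Epsilon above Alpha: 3.
Ballots ranking Alpha above Epsilon: 15 − 3 = 12.
Alpha wins the head-to-head 12–3.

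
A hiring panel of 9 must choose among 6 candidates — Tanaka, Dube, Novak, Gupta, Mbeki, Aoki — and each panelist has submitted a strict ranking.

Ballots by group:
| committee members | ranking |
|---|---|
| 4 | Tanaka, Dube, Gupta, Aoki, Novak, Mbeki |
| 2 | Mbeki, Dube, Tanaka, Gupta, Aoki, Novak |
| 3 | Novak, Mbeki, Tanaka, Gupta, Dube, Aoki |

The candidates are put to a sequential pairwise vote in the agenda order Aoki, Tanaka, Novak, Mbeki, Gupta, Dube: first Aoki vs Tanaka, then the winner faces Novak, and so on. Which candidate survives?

Round 1: Aoki vs Tanaka — 0–9, Tanaka advances.
Round 2: Tanaka vs Novak — 6–3, Tanaka advances.
Round 3: Tanaka vs Mbeki — 4–5, Mbeki advances.
Round 4: Mbeki vs Gupta — 5–4, Mbeki advances.
Round 5: Mbeki vs Dube — 5–4, Mbeki advances.
The agenda winner is Mbeki.

Mbeki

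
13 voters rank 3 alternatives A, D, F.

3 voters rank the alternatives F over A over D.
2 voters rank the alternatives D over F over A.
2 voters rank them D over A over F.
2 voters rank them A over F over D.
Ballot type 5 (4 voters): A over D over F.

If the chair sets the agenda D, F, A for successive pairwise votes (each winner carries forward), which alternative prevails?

Round 1: D vs F — 8–5, D advances.
Round 2: D vs A — 4–9, A advances.
The agenda winner is A.

A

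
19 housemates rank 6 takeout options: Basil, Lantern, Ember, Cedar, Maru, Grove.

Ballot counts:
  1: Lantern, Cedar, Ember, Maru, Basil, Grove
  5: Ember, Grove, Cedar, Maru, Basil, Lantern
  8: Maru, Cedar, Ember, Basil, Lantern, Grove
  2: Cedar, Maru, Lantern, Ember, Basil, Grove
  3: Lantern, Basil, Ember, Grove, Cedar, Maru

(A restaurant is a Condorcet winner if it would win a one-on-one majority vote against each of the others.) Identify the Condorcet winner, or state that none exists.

Cedar

Pairwise majorities:
Basil vs Lantern: 5+8 = 13 for Basil, 6 for Lantern — Basil by 13–6.
Basil vs Ember: Basil is ranked higher on 3 ballots, Ember on 16. Ember wins 16–3.
Basil vs Cedar: Cedar, 16–3.
Basil vs Maru: Basil preferred on 3 ballots; Maru wins 16–3.
Basil–Grove: Basil 14–5.
Lantern vs Ember: Ember, 13–6.
Lantern–Cedar: Cedar 15–4.
Lantern vs Maru: 1+3 = 4 for Lantern, 15 for Maru — Maru by 15–4.
Lantern vs Grove: Lantern wins 14–5.
Ember vs Cedar: 8 to 11, Cedar.
Ember vs Maru: Maru wins 10–9.
Ember vs Grove: 1+5+8+2+3 = 19 for Ember, 0 for Grove — Ember by 19–0.
Cedar vs Maru: Cedar preferred on 1+5+2+3 = 11 ballots; Cedar wins 11–8.
Cedar vs Grove: 11 to 8, Cedar.
Maru vs Grove: 11 to 8, Maru.
Only Cedar has no losses; Cedar is the Condorcet winner.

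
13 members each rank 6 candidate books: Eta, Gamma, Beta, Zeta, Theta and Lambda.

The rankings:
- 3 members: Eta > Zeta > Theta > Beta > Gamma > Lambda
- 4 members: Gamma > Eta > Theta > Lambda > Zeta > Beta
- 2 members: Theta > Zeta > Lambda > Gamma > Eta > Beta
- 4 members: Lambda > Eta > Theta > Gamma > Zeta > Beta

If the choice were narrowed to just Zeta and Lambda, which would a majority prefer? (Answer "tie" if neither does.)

Lambda

Ballots ranking Zeta above Lambda: 3 + 2 = 5.
Ballots ranking Lambda above Zeta: 13 − 5 = 8.
Lambda wins the head-to-head 8–5.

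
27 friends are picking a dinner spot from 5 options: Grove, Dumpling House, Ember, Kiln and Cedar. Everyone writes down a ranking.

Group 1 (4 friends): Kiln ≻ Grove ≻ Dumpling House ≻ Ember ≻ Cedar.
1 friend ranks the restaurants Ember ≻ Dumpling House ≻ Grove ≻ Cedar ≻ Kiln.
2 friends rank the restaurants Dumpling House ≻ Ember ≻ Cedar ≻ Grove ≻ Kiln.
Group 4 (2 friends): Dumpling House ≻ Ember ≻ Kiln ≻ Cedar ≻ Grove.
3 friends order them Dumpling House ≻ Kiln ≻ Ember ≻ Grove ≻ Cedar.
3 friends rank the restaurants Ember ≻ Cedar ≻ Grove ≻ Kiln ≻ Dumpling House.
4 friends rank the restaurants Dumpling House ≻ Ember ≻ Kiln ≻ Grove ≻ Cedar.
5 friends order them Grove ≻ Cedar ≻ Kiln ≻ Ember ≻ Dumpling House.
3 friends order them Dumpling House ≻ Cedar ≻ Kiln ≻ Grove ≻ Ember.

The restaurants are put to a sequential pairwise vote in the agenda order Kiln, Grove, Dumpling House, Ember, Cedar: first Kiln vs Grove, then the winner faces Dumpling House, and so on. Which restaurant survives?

Dumpling House

Round 1: Kiln vs Grove — 16–11, Kiln advances.
Round 2: Kiln vs Dumpling House — 12–15, Dumpling House advances.
Round 3: Dumpling House vs Ember — 18–9, Dumpling House advances.
Round 4: Dumpling House vs Cedar — 19–8, Dumpling House advances.
The agenda winner is Dumpling House.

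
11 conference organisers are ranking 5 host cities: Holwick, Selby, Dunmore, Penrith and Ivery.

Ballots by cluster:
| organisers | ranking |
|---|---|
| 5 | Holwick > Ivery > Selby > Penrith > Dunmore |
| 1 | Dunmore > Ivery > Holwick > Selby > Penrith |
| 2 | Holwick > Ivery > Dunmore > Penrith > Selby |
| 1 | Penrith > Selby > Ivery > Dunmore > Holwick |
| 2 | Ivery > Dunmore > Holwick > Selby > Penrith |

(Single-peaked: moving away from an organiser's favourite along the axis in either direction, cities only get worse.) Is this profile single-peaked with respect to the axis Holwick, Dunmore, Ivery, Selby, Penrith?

Axis positions: Holwick=1, Dunmore=2, Ivery=3, Selby=4, Penrith=5.
Cluster 1: ranking walks positions 1-3-4-5-2; Ivery is ranked above Dunmore even though Dunmore lies between Ivery and the peak Holwick on the axis — preferences dip and rise again. Not single-peaked.
Cluster 2 (peak Dunmore at position 2): ranking walks positions 2-3-1-4-5, expanding outward from the peak — single-peaked.
Cluster 3: ranking walks positions 1-3-2-5-4; Ivery is ranked above Dunmore even though Dunmore lies between Ivery and the peak Holwick on the axis — preferences dip and rise again. Not single-peaked.
Cluster 4 (peak Penrith at position 5): ranking walks positions 5-4-3-2-1, expanding outward from the peak — single-peaked.
Cluster 5 (peak Ivery at position 3): ranking walks positions 3-2-1-4-5, expanding outward from the peak — single-peaked.
Cluster 1 violates single-peakedness, so the profile is not single-peaked on this axis.

no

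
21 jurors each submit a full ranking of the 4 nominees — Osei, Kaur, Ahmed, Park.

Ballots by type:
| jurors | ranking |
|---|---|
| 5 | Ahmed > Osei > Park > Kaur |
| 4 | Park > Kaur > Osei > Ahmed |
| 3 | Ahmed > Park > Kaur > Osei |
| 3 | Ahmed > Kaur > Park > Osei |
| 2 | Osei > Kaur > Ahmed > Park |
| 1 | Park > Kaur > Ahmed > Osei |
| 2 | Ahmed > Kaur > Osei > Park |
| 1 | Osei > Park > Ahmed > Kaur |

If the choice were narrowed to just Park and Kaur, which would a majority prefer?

Park

Ballots ranking Park above Kaur: 5 + 4 + 3 + 1 + 1 = 14.
Ballots ranking Kaur above Park: 21 − 14 = 7.
Park wins the head-to-head 14–7.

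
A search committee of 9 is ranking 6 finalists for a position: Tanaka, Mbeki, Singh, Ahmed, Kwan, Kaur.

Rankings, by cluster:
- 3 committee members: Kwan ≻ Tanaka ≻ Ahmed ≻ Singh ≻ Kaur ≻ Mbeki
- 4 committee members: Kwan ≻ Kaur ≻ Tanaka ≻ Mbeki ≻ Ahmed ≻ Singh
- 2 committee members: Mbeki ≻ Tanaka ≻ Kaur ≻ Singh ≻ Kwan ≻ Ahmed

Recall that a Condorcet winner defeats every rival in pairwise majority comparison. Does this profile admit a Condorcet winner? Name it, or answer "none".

Kwan

Check each pair by majority over 9 ballots:
Tanaka–Mbeki: Tanaka 7–2.
Tanaka vs Singh: Tanaka wins 9–0.
Tanaka–Ahmed: Tanaka 9–0.
Tanaka vs Kwan: Kwan, 7–2.
Tanaka vs Kaur: Tanaka wins 5–4.
Mbeki vs Singh: Mbeki, 6–3.
Mbeki–Ahmed: Mbeki 6–3.
Mbeki vs Kwan: Kwan, 7–2.
Mbeki vs Kaur: Kaur, 7–2.
Singh vs Ahmed: Ahmed, 7–2.
Singh–Kwan: Kwan 7–2.
Singh vs Kaur: Kaur wins 6–3.
Ahmed vs Kwan: Kwan, 9–0.
Ahmed–Kaur: Kaur 6–3.
Kwan–Kaur: Kwan 7–2.
Kwan wins every pairwise contest, so Kwan is the Condorcet winner.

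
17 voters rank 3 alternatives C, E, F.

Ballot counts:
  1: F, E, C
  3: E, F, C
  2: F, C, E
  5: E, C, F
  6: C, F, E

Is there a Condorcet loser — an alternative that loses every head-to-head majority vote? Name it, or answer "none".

none

Pairwise majorities:
C vs E: 8 to 9, E.
C vs F: C preferred on 5+6 = 11 ballots; C wins 11–6.
E vs F: F, 9–8.
Each alternative has at least one pairwise win (C beats F; E beats C; F beats E) — no Condorcet loser.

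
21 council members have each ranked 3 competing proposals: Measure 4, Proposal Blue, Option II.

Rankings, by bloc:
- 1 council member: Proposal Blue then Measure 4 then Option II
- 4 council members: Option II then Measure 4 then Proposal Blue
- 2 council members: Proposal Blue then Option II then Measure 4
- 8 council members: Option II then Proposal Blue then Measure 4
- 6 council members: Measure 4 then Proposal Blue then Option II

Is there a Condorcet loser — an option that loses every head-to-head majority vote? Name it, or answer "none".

Measure 4

Pairwise majorities:
Measure 4 vs Proposal Blue: Proposal Blue wins 11–10.
Measure 4 vs Option II: 7 to 14, Option II.
Proposal Blue vs Option II: Proposal Blue is ranked higher on 1+2+6 = 9 ballots, Option II on 12. Option II wins 12–9.
Only Measure 4 has no wins; Measure 4 is the Condorcet loser.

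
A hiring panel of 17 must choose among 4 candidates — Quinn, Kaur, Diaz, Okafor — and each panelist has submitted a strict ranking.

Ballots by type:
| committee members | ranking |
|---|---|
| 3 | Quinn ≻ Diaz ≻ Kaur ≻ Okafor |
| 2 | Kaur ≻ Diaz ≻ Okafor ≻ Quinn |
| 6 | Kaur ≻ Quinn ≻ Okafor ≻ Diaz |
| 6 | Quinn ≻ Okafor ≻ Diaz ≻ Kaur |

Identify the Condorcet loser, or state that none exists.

none

Pairwise majorities:
Quinn vs Kaur: Quinn wins 9–8.
Quinn vs Diaz: Quinn, 15–2.
Quinn vs Okafor: 15 to 2, Quinn.
Kaur–Diaz: Diaz 9–8.
Kaur vs Okafor: Kaur wins 11–6.
Diaz vs Okafor: Okafor wins 12–5.
Each candidate has at least one pairwise win (Quinn beats Kaur; Kaur beats Okafor; Diaz beats Kaur; Okafor beats Diaz) — no Condorcet loser.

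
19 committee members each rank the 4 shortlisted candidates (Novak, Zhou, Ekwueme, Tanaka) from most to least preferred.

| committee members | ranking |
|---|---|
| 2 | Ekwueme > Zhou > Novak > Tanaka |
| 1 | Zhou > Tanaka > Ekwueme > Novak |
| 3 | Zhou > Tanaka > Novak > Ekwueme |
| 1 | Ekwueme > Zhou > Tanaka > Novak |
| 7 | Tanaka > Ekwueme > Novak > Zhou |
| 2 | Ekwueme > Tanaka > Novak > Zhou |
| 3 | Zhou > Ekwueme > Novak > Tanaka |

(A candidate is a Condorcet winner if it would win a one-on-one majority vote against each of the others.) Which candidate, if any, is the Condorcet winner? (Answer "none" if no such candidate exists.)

Check each pair by majority over 19 ballots:
Novak vs Zhou: Novak preferred on 7+2 = 9 ballots; Zhou wins 10–9.
Novak vs Ekwueme: Novak is ranked higher on 3 ballots, Ekwueme on 16. Ekwueme wins 16–3.
Novak vs Tanaka: Novak preferred on 2+3 = 5 ballots; Tanaka wins 14–5.
Zhou vs Ekwueme: 1+3+3 = 7 for Zhou, 12 for Ekwueme — Ekwueme by 12–7.
Zhou vs Tanaka: Zhou preferred on 2+1+3+1+3 = 10 ballots; Zhou wins 10–9.
Ekwueme vs Tanaka: Ekwueme preferred on 2+1+2+3 = 8 ballots; Tanaka wins 11–8.
No candidate is unbeaten: Novak loses to Zhou; Zhou loses to Ekwueme; Ekwueme loses to Tanaka; Tanaka loses to Zhou. In particular Zhou > Tanaka > Ekwueme > Zhou is a majority cycle — no Condorcet winner exists.

none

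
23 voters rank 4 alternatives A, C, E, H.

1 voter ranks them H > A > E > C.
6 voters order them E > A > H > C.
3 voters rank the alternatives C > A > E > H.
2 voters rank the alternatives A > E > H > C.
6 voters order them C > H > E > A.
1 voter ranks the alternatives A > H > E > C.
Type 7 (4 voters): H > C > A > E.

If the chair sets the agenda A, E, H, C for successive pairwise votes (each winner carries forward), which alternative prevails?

H

Round 1: A vs E — 11–12, E advances.
Round 2: E vs H — 11–12, H advances.
Round 3: H vs C — 14–9, H advances.
H survives the agenda.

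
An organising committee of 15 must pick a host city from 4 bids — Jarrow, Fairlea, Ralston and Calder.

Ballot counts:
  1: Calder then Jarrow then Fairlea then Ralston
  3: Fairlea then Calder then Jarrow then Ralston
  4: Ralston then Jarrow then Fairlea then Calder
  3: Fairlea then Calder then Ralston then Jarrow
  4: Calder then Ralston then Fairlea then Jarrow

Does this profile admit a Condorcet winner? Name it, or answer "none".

Check each pair by majority over 15 ballots:
Jarrow vs Fairlea: Fairlea, 10–5.
Jarrow–Ralston: Ralston 11–4.
Jarrow vs Calder: Calder, 11–4.
Fairlea vs Ralston: Ralston wins 8–7.
Fairlea vs Calder: Fairlea, 10–5.
Ralston–Calder: Calder 11–4.
Every city loses at least once (Jarrow loses to Fairlea; Fairlea loses to Ralston; Ralston loses to Calder; Calder loses to Fairlea). The majority relation contains the cycle Fairlea > Calder > Ralston > Fairlea, so there is no Condorcet winner.

none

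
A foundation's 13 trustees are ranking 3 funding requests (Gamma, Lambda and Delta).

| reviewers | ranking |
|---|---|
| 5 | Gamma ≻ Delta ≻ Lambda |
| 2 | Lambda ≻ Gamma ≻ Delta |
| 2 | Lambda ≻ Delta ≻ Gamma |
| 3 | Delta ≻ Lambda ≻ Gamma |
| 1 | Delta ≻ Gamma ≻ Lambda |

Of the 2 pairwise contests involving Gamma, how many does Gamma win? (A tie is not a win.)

Gamma against each rival (13 reviewers):
Gamma–Lambda: Lambda 7–6.
Gamma vs Delta: Gamma preferred on 5+2 = 7 ballots; Gamma wins 7–6.
Gamma beats Delta; loses to Lambda — 1 pairwise win.

1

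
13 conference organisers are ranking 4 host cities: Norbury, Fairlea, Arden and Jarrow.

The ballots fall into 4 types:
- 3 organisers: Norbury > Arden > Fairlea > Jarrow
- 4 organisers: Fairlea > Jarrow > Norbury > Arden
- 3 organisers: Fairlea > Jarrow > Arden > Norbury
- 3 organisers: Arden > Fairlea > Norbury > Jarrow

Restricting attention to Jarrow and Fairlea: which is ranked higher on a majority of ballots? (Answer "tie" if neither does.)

No ballot ranks Jarrow above Fairlea: 0.
Ballots ranking Fairlea above Jarrow: 13 − 0 = 13.
Fairlea wins the head-to-head 13–0.

Fairlea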